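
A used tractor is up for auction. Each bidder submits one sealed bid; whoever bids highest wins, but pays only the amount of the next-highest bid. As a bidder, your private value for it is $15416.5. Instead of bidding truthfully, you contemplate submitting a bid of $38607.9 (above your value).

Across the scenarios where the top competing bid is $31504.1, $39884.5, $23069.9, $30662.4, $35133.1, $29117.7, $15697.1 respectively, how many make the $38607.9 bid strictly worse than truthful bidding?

6

The deviation hurts exactly when the highest competing bid lies strictly between $15416.5 and $38607.9 — overbidding then wins at a price above your value.
$31504.1: inside the interval → strictly worse (loss $16087.6).
$39884.5: above both → same outcome either way.
$23069.9: inside the interval → strictly worse (loss $7653.4).
$30662.4: inside the interval → strictly worse (loss $15245.9).
$35133.1: inside the interval → strictly worse (loss $19716.6).
$29117.7: inside the interval → strictly worse (loss $13701.2).
$15697.1: inside the interval → strictly worse (loss $280.6).
Count: 6.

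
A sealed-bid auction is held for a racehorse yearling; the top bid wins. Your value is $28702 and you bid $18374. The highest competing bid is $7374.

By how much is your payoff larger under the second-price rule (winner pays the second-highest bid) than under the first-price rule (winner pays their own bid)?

$11000

You have the highest bid, so you win under either rule.
Second-price: pay $7374 → payoff $21328.
First-price: pay your own bid $18374 → payoff $10328.
Difference = $21328 − ($10328) = $11000.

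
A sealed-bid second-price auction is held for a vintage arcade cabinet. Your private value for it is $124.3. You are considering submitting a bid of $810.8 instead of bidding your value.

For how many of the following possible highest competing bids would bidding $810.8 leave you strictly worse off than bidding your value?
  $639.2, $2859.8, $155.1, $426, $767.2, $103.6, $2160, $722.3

The deviation hurts exactly when the highest competing bid lies strictly between $124.3 and $810.8 — overbidding then wins at a price above your value.
$639.2: inside the interval → strictly worse (loss $514.9).
$2859.8: above both → same outcome either way.
$155.1: inside the interval → strictly worse (loss $30.8).
$426: inside the interval → strictly worse (loss $301.7).
$767.2: inside the interval → strictly worse (loss $642.9).
$103.6: below both → same outcome either way.
$2160: above both → same outcome either way.
$722.3: inside the interval → strictly worse (loss $598).
Count: 5.

5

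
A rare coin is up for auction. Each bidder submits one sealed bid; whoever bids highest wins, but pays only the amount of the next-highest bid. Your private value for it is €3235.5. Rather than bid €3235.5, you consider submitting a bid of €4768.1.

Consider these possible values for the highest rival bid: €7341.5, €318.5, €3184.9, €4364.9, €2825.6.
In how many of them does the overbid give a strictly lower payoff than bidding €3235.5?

The deviation hurts exactly when the highest competing bid lies strictly between €3235.5 and €4768.1 — overbidding then wins at a price above your value.
€7341.5: above both → same outcome either way.
€318.5: below both → same outcome either way.
€3184.9: below both → same outcome either way.
€4364.9: inside the interval → strictly worse (loss €1129.4).
€2825.6: below both → same outcome either way.
Count: 1.

1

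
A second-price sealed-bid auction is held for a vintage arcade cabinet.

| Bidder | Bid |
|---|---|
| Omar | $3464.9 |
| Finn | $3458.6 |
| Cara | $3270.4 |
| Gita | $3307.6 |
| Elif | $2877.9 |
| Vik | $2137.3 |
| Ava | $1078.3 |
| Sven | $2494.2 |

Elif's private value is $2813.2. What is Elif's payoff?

Highest bid: Omar at $3464.9, so Omar wins.
Second-highest bid: Finn at $3458.6 — that is the price the winner pays.
Elif did not win, so Elif pays nothing and receives nothing: payoff $0.

$0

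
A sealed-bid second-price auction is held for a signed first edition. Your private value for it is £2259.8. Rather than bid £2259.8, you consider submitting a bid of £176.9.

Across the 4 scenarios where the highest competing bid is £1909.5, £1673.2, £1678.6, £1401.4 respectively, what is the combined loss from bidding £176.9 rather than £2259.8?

£2376.5

The deviation costs you only when the competing bid falls strictly between £176.9 and £2259.8; elsewhere both bids give the same outcome.
£1909.5: truthful payoff £350.3, deviation payoff £0 → loss £350.3.
£1673.2: truthful payoff £586.6, deviation payoff £0 → loss £586.6.
£1678.6: truthful payoff £581.2, deviation payoff £0 → loss £581.2.
£1401.4: truthful payoff £858.4, deviation payoff £0 → loss £858.4.
Total loss = £350.3 + £586.6 + £581.2 + £858.4 = £2376.5.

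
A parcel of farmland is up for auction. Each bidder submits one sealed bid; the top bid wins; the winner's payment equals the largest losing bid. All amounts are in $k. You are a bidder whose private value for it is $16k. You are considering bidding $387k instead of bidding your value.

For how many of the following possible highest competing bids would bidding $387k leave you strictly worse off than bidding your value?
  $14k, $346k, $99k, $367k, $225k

4

The deviation hurts exactly when the highest competing bid lies strictly between $16k and $387k — overbidding then wins at a price above your value.
$14k: below both → same outcome either way.
$346k: inside the interval → strictly worse (loss $330k).
$99k: inside the interval → strictly worse (loss $83k).
$367k: inside the interval → strictly worse (loss $351k).
$225k: inside the interval → strictly worse (loss $209k).
Count: 4.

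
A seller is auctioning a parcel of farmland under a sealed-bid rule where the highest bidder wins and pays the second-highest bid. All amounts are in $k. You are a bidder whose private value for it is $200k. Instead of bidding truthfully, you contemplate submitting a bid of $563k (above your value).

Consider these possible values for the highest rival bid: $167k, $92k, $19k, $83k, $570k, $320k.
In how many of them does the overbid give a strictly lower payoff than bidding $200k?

The deviation hurts exactly when the highest competing bid lies strictly between $200k and $563k — overbidding then wins at a price above your value.
$167k: below both → same outcome either way.
$92k: below both → same outcome either way.
$19k: below both → same outcome either way.
$83k: below both → same outcome either way.
$570k: above both → same outcome either way.
$320k: inside the interval → strictly worse (loss $120k).
Count: 1.

1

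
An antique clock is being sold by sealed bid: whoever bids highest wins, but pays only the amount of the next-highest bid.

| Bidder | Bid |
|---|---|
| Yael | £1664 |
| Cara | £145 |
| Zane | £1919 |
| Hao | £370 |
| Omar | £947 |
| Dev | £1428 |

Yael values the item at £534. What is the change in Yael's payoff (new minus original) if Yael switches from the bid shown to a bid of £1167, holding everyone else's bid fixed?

The highest bid among the other bidders is £1919; Yael's bid doesn't change that.
Original bid £1664: Yael is not highest (top rival bid is £1919); payoff £0.
Alternative bid £1167: Yael is not highest (top rival bid is £1919); payoff £0.
Change in payoff = £0 − (£0) = £0.

£0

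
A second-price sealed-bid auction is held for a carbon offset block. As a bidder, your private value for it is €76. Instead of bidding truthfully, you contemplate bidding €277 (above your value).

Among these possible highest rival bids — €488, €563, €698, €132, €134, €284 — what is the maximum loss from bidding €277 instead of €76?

€58

€488: same outcome either way → loss €0.
€563: same outcome either way → loss €0.
€698: same outcome either way → loss €0.
€132: truthful gives €0, deviation gives −€56 → loss €56.
€134: truthful gives €0, deviation gives −€58 → loss €58.
€284: same outcome either way → loss €0.
Maximum loss: €58.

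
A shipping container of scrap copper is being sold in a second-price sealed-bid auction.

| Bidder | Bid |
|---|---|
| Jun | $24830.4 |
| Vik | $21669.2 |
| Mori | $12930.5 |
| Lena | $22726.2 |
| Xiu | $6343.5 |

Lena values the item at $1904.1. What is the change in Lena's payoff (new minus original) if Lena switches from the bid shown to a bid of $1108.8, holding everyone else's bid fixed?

The highest bid among the other bidders is $24830.4; Lena's bid doesn't change that.
Original bid $22726.2: Lena is not highest (top rival bid is $24830.4); payoff $0.
Alternative bid $1108.8: Lena is not highest (top rival bid is $24830.4); payoff $0.
Change in payoff = $0 − ($0) = $0.

$0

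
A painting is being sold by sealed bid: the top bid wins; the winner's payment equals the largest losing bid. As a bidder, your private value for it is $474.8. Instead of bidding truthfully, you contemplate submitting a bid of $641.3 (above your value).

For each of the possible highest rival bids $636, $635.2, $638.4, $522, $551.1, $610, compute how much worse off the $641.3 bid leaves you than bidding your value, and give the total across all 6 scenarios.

$743.9

The deviation costs you only when the competing bid falls strictly between $474.8 and $641.3; elsewhere both bids give the same outcome.
$636: truthful payoff $0, deviation payoff −$161.2 → loss $161.2.
$635.2: truthful payoff $0, deviation payoff −$160.4 → loss $160.4.
$638.4: truthful payoff $0, deviation payoff −$163.6 → loss $163.6.
$522: truthful payoff $0, deviation payoff −$47.2 → loss $47.2.
$551.1: truthful payoff $0, deviation payoff −$76.3 → loss $76.3.
$610: truthful payoff $0, deviation payoff −$135.2 → loss $135.2.
Total loss = $161.2 + $160.4 + $163.6 + $47.2 + $76.3 + $135.2 = $743.9.
Because the price is fixed by the runner-up's bid, deviating from your value can only change a good outcome into a bad one — never the reverse.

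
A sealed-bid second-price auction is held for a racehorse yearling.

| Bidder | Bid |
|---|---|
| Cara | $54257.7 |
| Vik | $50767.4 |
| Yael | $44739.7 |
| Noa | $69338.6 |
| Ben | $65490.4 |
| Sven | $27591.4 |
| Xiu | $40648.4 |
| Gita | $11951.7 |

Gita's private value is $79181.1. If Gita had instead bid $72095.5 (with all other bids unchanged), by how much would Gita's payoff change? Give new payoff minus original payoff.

The highest bid among the other bidders is $69338.6; Gita's bid doesn't change that.
Original bid $11951.7: Gita is not highest (top rival bid is $69338.6); payoff $0.
Alternative bid $72095.5: Gita is highest, pays the top rival bid $69338.6; payoff $79181.1 − $69338.6 = $9842.5.
Change in payoff = $9842.5 − ($0) = $9842.5.

$9842.5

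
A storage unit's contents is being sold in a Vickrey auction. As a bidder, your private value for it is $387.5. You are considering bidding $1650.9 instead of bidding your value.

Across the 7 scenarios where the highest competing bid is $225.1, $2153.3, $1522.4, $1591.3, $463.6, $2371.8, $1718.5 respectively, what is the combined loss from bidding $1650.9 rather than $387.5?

$2414.8

The deviation costs you only when the competing bid falls strictly between $387.5 and $1650.9; elsewhere both bids give the same outcome.
$225.1: outcomes coincide → loss $0.
$2153.3: outcomes coincide → loss $0.
$1522.4: truthful payoff $0, deviation payoff −$1134.9 → loss $1134.9.
$1591.3: truthful payoff $0, deviation payoff −$1203.8 → loss $1203.8.
$463.6: truthful payoff $0, deviation payoff −$76.1 → loss $76.1.
$2371.8: outcomes coincide → loss $0.
$1718.5: outcomes coincide → loss $0.
Total loss = $1134.9 + $1203.8 + $76.1 = $2414.8.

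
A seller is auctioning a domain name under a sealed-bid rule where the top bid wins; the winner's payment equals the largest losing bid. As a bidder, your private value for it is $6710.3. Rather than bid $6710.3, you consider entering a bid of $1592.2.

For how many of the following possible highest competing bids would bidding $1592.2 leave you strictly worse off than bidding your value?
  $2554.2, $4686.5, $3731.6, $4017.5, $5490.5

5

The deviation hurts exactly when the highest competing bid lies strictly between $1592.2 and $6710.3 — underbidding then forfeits a profitable win.
$2554.2: inside the interval → strictly worse (loss $4156.1).
$4686.5: inside the interval → strictly worse (loss $2023.8).
$3731.6: inside the interval → strictly worse (loss $2978.7).
$4017.5: inside the interval → strictly worse (loss $2692.8).
$5490.5: inside the interval → strictly worse (loss $1219.8).
Count: 5.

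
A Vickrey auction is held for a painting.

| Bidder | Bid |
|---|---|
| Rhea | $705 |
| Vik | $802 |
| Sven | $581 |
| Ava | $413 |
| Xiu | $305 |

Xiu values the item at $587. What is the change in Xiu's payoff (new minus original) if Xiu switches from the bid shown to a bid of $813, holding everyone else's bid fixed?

The highest bid among the other bidders is $802; Xiu's bid doesn't change that.
Original bid $305: Xiu is not highest (top rival bid is $802); payoff $0.
Alternative bid $813: Xiu is highest, pays the top rival bid $802; payoff $587 − $802 = −$215.
Change in payoff = −$215 − ($0) = −$215.

−$215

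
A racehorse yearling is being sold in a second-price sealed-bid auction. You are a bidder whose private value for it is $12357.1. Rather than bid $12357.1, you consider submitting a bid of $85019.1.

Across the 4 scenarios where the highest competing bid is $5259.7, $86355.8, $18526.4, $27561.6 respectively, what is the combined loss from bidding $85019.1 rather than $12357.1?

The deviation costs you only when the competing bid falls strictly between $12357.1 and $85019.1; elsewhere both bids give the same outcome.
$5259.7: outcomes coincide → loss $0.
$86355.8: outcomes coincide → loss $0.
$18526.4: truthful payoff $0, deviation payoff −$6169.3 → loss $6169.3.
$27561.6: truthful payoff $0, deviation payoff −$15204.5 → loss $15204.5.
Total loss = $6169.3 + $15204.5 = $21373.8.

$21373.8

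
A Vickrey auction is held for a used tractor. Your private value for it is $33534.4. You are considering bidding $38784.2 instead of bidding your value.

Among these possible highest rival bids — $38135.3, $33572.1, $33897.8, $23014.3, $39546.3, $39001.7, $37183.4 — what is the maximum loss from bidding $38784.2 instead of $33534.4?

$38135.3: truthful gives $0, deviation gives −$4600.9 → loss $4600.9.
$33572.1: truthful gives $0, deviation gives −$37.7 → loss $37.7.
$33897.8: truthful gives $0, deviation gives −$363.4 → loss $363.4.
$23014.3: same outcome either way → loss $0.
$39546.3: same outcome either way → loss $0.
$39001.7: same outcome either way → loss $0.
$37183.4: truthful gives $0, deviation gives −$3649 → loss $3649.
Maximum loss: $4600.9.

$4600.9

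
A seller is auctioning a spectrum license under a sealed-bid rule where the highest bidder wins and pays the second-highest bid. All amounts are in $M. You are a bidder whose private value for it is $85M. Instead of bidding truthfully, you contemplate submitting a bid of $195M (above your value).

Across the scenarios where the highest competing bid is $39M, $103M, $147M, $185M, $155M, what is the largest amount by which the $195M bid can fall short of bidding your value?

$100M

$39M: same outcome either way → loss $0M.
$103M: truthful gives $0M, deviation gives −$18M → loss $18M.
$147M: truthful gives $0M, deviation gives −$62M → loss $62M.
$185M: truthful gives $0M, deviation gives −$100M → loss $100M.
$155M: truthful gives $0M, deviation gives −$70M → loss $70M.
Maximum loss: $100M.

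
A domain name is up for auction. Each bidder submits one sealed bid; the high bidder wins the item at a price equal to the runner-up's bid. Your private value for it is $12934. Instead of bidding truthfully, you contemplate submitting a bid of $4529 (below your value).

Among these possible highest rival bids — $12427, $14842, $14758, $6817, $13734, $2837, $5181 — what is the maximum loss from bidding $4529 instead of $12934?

$7753

$12427: truthful gives $507, deviation gives $0 → loss $507.
$14842: same outcome either way → loss $0.
$14758: same outcome either way → loss $0.
$6817: truthful gives $6117, deviation gives $0 → loss $6117.
$13734: same outcome either way → loss $0.
$2837: same outcome either way → loss $0.
$5181: truthful gives $7753, deviation gives $0 → loss $7753.
Maximum loss: $7753.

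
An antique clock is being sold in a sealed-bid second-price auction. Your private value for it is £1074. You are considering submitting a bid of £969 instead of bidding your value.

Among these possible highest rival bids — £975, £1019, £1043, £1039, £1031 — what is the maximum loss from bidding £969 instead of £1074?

£99

£975: truthful gives £99, deviation gives £0 → loss £99.
£1019: truthful gives £55, deviation gives £0 → loss £55.
£1043: truthful gives £31, deviation gives £0 → loss £31.
£1039: truthful gives £35, deviation gives £0 → loss £35.
£1031: truthful gives £43, deviation gives £0 → loss £43.
Maximum loss: £99.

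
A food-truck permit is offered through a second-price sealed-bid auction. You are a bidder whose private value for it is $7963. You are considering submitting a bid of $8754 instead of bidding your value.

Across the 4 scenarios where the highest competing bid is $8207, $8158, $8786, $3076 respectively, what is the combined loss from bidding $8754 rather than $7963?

$439

The deviation costs you only when the competing bid falls strictly between $7963 and $8754; elsewhere both bids give the same outcome.
$8207: truthful payoff $0, deviation payoff −$244 → loss $244.
$8158: truthful payoff $0, deviation payoff −$195 → loss $195.
$8786: outcomes coincide → loss $0.
$3076: outcomes coincide → loss $0.
Total loss = $244 + $195 = $439.
Truthful bidding weakly dominates here: raising your bid can only win items priced above your value, and lowering it can only forfeit items priced below.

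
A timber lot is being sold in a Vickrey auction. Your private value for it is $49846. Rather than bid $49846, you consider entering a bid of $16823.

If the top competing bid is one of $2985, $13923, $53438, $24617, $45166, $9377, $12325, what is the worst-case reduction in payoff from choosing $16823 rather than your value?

$2985: same outcome either way → loss $0.
$13923: same outcome either way → loss $0.
$53438: same outcome either way → loss $0.
$24617: truthful gives $25229, deviation gives $0 → loss $25229.
$45166: truthful gives $4680, deviation gives $0 → loss $4680.
$9377: same outcome either way → loss $0.
$12325: same outcome either way → loss $0.
Maximum loss: $25229.

$25229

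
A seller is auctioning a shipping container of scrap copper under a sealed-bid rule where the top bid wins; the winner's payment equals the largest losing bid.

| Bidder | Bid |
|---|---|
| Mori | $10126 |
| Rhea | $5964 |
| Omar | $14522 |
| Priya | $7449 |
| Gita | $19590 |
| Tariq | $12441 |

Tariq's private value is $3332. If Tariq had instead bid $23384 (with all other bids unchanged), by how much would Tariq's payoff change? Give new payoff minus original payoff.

The highest bid among the other bidders is $19590; Tariq's bid doesn't change that.
Original bid $12441: Tariq is not highest (top rival bid is $19590); payoff $0.
Alternative bid $23384: Tariq is highest, pays the top rival bid $19590; payoff $3332 − $19590 = −$16258.
Change in payoff = −$16258 − ($0) = −$16258.

−$16258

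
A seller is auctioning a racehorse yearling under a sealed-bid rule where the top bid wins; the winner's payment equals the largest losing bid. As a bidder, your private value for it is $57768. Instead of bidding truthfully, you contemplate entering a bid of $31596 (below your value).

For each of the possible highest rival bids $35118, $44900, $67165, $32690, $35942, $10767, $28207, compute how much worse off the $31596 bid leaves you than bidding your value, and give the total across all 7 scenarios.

$82422

The deviation costs you only when the competing bid falls strictly between $31596 and $57768; elsewhere both bids give the same outcome.
$35118: truthful payoff $22650, deviation payoff $0 → loss $22650.
$44900: truthful payoff $12868, deviation payoff $0 → loss $12868.
$67165: outcomes coincide → loss $0.
$32690: truthful payoff $25078, deviation payoff $0 → loss $25078.
$35942: truthful payoff $21826, deviation payoff $0 → loss $21826.
$10767: outcomes coincide → loss $0.
$28207: outcomes coincide → loss $0.
Total loss = $22650 + $12868 + $25078 + $21826 = $82422.
Truthful bidding weakly dominates here: raising your bid can only win items priced above your value, and lowering it can only forfeit items priced below.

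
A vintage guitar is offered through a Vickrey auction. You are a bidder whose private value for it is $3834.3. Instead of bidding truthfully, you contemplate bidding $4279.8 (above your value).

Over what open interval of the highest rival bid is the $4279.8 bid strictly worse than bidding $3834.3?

If the competing bid is below $3834.3, both bids win at the same price — no difference.
If it is above $4279.8, both bids lose — no difference.
If it lies strictly between $3834.3 and $4279.8, bidding your value loses (payoff 0) while bidding $4279.8 wins at a price above your value (payoff negative).
So the deviation strictly hurts on the open interval ($3834.3, $4279.8).

($3834.3, $4279.8)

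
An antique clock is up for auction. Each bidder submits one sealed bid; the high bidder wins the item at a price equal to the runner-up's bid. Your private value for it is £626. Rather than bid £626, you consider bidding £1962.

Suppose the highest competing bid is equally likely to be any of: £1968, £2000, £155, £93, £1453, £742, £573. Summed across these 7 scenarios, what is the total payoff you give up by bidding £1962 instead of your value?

£943

The deviation costs you only when the competing bid falls strictly between £626 and £1962; elsewhere both bids give the same outcome.
£1968: outcomes coincide → loss £0.
£2000: outcomes coincide → loss £0.
£155: outcomes coincide → loss £0.
£93: outcomes coincide → loss £0.
£1453: truthful payoff £0, deviation payoff −£827 → loss £827.
£742: truthful payoff £0, deviation payoff −£116 → loss £116.
£573: outcomes coincide → loss £0.
Total loss = £827 + £116 = £943.
Truthful bidding weakly dominates here: raising your bid can only win items priced above your value, and lowering it can only forfeit items priced below.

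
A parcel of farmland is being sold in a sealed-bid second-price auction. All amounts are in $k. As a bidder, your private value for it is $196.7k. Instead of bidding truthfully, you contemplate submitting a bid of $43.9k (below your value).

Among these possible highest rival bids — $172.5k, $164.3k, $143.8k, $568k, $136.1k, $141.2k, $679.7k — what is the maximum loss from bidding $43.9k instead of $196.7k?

$172.5k: truthful gives $24.2k, deviation gives $0k → loss $24.2k.
$164.3k: truthful gives $32.4k, deviation gives $0k → loss $32.4k.
$143.8k: truthful gives $52.9k, deviation gives $0k → loss $52.9k.
$568k: same outcome either way → loss $0k.
$136.1k: truthful gives $60.6k, deviation gives $0k → loss $60.6k.
$141.2k: truthful gives $55.5k, deviation gives $0k → loss $55.5k.
$679.7k: same outcome either way → loss $0k.
Maximum loss: $60.6k.

$60.6k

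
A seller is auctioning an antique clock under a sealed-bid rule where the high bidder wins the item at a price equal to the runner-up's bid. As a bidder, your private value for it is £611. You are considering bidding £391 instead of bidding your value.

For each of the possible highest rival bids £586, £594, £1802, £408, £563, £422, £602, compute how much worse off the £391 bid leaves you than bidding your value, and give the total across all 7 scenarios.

The deviation costs you only when the competing bid falls strictly between £391 and £611; elsewhere both bids give the same outcome.
£586: truthful payoff £25, deviation payoff £0 → loss £25.
£594: truthful payoff £17, deviation payoff £0 → loss £17.
£1802: outcomes coincide → loss £0.
£408: truthful payoff £203, deviation payoff £0 → loss £203.
£563: truthful payoff £48, deviation payoff £0 → loss £48.
£422: truthful payoff £189, deviation payoff £0 → loss £189.
£602: truthful payoff £9, deviation payoff £0 → loss £9.
Total loss = £25 + £17 + £203 + £48 + £189 + £9 = £491.

£491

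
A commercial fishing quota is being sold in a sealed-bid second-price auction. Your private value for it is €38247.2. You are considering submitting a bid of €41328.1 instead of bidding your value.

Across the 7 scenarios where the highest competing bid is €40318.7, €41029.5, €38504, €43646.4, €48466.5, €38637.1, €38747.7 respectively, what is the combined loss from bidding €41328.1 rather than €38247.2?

€6001

The deviation costs you only when the competing bid falls strictly between €38247.2 and €41328.1; elsewhere both bids give the same outcome.
€40318.7: truthful payoff €0, deviation payoff −€2071.5 → loss €2071.5.
€41029.5: truthful payoff €0, deviation payoff −€2782.3 → loss €2782.3.
€38504: truthful payoff €0, deviation payoff −€256.8 → loss €256.8.
€43646.4: outcomes coincide → loss €0.
€48466.5: outcomes coincide → loss €0.
€38637.1: truthful payoff €0, deviation payoff −€389.9 → loss €389.9.
€38747.7: truthful payoff €0, deviation payoff −€500.5 → loss €500.5.
Total loss = €2071.5 + €2782.3 + €256.8 + €389.9 + €500.5 = €6001.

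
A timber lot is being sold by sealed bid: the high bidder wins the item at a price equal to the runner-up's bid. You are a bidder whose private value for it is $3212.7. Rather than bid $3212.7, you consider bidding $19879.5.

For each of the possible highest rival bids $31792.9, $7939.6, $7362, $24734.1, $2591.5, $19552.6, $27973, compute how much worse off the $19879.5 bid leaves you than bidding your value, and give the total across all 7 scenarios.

$25216.1

The deviation costs you only when the competing bid falls strictly between $3212.7 and $19879.5; elsewhere both bids give the same outcome.
$31792.9: outcomes coincide → loss $0.
$7939.6: truthful payoff $0, deviation payoff −$4726.9 → loss $4726.9.
$7362: truthful payoff $0, deviation payoff −$4149.3 → loss $4149.3.
$24734.1: outcomes coincide → loss $0.
$2591.5: outcomes coincide → loss $0.
$19552.6: truthful payoff $0, deviation payoff −$16339.9 → loss $16339.9.
$27973: outcomes coincide → loss $0.
Total loss = $4726.9 + $4149.3 + $16339.9 = $25216.1.
Because the price is fixed by the runner-up's bid, deviating from your value can only change a good outcome into a bad one — never the reverse.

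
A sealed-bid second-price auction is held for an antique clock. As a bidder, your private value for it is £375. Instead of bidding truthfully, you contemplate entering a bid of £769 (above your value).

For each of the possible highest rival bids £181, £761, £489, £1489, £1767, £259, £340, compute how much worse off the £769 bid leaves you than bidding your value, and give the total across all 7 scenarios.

The deviation costs you only when the competing bid falls strictly between £375 and £769; elsewhere both bids give the same outcome.
£181: outcomes coincide → loss £0.
£761: truthful payoff £0, deviation payoff −£386 → loss £386.
£489: truthful payoff £0, deviation payoff −£114 → loss £114.
£1489: outcomes coincide → loss £0.
£1767: outcomes coincide → loss £0.
£259: outcomes coincide → loss £0.
£340: outcomes coincide → loss £0.
Total loss = £386 + £114 = £500.

£500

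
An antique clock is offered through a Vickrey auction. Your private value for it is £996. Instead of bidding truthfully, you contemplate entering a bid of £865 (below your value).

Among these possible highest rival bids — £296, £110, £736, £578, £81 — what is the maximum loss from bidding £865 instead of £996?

£0

£296: same outcome either way → loss £0.
£110: same outcome either way → loss £0.
£736: same outcome either way → loss £0.
£578: same outcome either way → loss £0.
£81: same outcome either way → loss £0.
Maximum loss: £0.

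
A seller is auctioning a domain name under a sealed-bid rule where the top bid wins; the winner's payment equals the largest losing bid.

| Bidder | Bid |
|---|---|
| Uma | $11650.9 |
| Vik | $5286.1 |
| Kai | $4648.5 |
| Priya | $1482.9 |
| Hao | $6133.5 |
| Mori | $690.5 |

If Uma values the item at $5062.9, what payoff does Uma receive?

Highest bid: Uma at $11650.9, so Uma wins.
Second-highest bid: Hao at $6133.5 — that is the price the winner pays.
Uma's payoff = value − price = $5062.9 − $6133.5 = −$1070.6.

−$1070.6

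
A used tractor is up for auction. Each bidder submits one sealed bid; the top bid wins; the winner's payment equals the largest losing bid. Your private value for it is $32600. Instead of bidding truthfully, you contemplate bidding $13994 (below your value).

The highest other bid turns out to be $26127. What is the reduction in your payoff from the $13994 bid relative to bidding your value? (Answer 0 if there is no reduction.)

$6473

Bidding your value $32600: you win (since $32600 > $26127) and pay $26127. Payoff $6473.
Bidding $13994: you lose. Payoff $0.
The competing bid $26127 lies between your shaded bid and your value, so underbidding forfeits an item you could have won at a profitable price.
Loss from deviating = $6473 − ($0) = $6473.
Truthful bidding weakly dominates here: raising your bid can only win items priced above your value, and lowering it can only forfeit items priced below.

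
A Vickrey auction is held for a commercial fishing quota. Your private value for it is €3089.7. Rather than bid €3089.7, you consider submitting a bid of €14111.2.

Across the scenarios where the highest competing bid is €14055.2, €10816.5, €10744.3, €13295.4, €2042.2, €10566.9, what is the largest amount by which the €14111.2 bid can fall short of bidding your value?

€14055.2: truthful gives €0, deviation gives −€10965.5 → loss €10965.5.
€10816.5: truthful gives €0, deviation gives −€7726.8 → loss €7726.8.
€10744.3: truthful gives €0, deviation gives −€7654.6 → loss €7654.6.
€13295.4: truthful gives €0, deviation gives −€10205.7 → loss €10205.7.
€2042.2: same outcome either way → loss €0.
€10566.9: truthful gives €0, deviation gives −€7477.2 → loss €7477.2.
Maximum loss: €10965.5.

€10965.5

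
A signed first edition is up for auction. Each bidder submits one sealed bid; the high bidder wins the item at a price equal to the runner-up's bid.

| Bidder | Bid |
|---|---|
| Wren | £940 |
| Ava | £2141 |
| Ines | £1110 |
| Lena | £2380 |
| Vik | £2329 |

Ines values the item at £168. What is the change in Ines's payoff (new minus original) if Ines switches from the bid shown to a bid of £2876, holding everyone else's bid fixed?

−£2212

The highest bid among the other bidders is £2380; Ines's bid doesn't change that.
Original bid £1110: Ines is not highest (top rival bid is £2380); payoff £0.
Alternative bid £2876: Ines is highest, pays the top rival bid £2380; payoff £168 − £2380 = −£2212.
Change in payoff = −£2212 − (£0) = −£2212.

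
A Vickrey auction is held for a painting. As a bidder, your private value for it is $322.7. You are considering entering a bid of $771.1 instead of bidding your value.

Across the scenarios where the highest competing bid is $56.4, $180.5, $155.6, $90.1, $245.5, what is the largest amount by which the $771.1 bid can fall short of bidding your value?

$0

$56.4: same outcome either way → loss $0.
$180.5: same outcome either way → loss $0.
$155.6: same outcome either way → loss $0.
$90.1: same outcome either way → loss $0.
$245.5: same outcome either way → loss $0.
Maximum loss: $0.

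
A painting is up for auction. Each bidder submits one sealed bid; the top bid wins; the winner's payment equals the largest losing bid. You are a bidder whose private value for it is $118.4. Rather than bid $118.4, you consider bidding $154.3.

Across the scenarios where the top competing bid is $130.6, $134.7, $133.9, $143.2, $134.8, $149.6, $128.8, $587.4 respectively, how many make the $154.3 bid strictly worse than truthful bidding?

7

The deviation hurts exactly when the highest competing bid lies strictly between $118.4 and $154.3 — overbidding then wins at a price above your value.
$130.6: inside the interval → strictly worse (loss $12.2).
$134.7: inside the interval → strictly worse (loss $16.3).
$133.9: inside the interval → strictly worse (loss $15.5).
$143.2: inside the interval → strictly worse (loss $24.8).
$134.8: inside the interval → strictly worse (loss $16.4).
$149.6: inside the interval → strictly worse (loss $31.2).
$128.8: inside the interval → strictly worse (loss $10.4).
$587.4: above both → same outcome either way.
Count: 7.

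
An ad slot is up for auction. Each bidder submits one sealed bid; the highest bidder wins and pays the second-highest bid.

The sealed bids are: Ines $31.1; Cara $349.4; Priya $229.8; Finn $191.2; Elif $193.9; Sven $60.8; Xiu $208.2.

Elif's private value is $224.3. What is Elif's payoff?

$0

Highest bid: Cara at $349.4, so Cara wins.
Second-highest bid: Priya at $229.8 — that is the price the winner pays.
Elif did not win, so Elif pays nothing and receives nothing: payoff $0.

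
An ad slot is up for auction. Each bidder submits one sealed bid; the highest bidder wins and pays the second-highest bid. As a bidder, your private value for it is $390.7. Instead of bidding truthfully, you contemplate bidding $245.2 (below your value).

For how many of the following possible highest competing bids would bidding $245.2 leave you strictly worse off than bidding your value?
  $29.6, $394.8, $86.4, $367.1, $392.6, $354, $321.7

3

The deviation hurts exactly when the highest competing bid lies strictly between $245.2 and $390.7 — underbidding then forfeits a profitable win.
$29.6: below both → same outcome either way.
$394.8: above both → same outcome either way.
$86.4: below both → same outcome either way.
$367.1: inside the interval → strictly worse (loss $23.6).
$392.6: above both → same outcome either way.
$354: inside the interval → strictly worse (loss $36.7).
$321.7: inside the interval → strictly worse (loss $69).
Count: 3.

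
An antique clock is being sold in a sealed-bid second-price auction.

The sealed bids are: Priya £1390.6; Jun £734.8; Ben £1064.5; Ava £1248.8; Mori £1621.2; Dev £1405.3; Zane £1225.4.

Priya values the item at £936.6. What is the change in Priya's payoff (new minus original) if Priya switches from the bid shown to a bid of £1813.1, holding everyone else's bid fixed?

−£684.6

The highest bid among the other bidders is £1621.2; Priya's bid doesn't change that.
Original bid £1390.6: Priya is not highest (top rival bid is £1621.2); payoff £0.
Alternative bid £1813.1: Priya is highest, pays the top rival bid £1621.2; payoff £936.6 − £1621.2 = −£684.6.
Change in payoff = −£684.6 − (£0) = −£684.6.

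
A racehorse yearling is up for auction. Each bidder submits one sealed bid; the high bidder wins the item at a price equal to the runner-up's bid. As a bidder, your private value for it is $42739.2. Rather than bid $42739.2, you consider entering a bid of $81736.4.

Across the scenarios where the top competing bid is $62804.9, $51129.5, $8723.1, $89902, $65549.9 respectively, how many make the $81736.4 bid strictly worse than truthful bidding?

The deviation hurts exactly when the highest competing bid lies strictly between $42739.2 and $81736.4 — overbidding then wins at a price above your value.
$62804.9: inside the interval → strictly worse (loss $20065.7).
$51129.5: inside the interval → strictly worse (loss $8390.3).
$8723.1: below both → same outcome either way.
$89902: above both → same outcome either way.
$65549.9: inside the interval → strictly worse (loss $22810.7).
Count: 3.

3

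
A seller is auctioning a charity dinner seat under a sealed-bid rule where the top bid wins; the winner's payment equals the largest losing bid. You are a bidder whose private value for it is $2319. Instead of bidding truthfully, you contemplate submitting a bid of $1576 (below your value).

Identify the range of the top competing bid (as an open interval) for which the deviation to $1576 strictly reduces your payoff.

If the competing bid is below $1576, both bids win at the same price — no difference.
If it is above $2319, both bids lose — no difference.
If it lies strictly between $1576 and $2319, bidding your value wins at a price below your value (positive payoff) while bidding $1576 loses (payoff 0).
So the deviation strictly hurts on the open interval ($1576, $2319).

($1576, $2319)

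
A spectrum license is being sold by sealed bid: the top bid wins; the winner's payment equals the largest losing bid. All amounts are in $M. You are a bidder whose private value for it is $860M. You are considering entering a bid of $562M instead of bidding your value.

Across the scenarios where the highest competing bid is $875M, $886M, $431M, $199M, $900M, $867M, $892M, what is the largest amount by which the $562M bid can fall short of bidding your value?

$0M

$875M: same outcome either way → loss $0M.
$886M: same outcome either way → loss $0M.
$431M: same outcome either way → loss $0M.
$199M: same outcome either way → loss $0M.
$900M: same outcome either way → loss $0M.
$867M: same outcome either way → loss $0M.
$892M: same outcome either way → loss $0M.
Maximum loss: $0M.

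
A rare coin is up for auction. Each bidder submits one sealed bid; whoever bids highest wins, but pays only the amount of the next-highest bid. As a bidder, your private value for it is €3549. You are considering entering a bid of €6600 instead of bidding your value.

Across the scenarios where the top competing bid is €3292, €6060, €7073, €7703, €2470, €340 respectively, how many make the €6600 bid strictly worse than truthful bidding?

1

The deviation hurts exactly when the highest competing bid lies strictly between €3549 and €6600 — overbidding then wins at a price above your value.
€3292: below both → same outcome either way.
€6060: inside the interval → strictly worse (loss €2511).
€7073: above both → same outcome either way.
€7703: above both → same outcome either way.
€2470: below both → same outcome either way.
€340: below both → same outcome either way.
Count: 1.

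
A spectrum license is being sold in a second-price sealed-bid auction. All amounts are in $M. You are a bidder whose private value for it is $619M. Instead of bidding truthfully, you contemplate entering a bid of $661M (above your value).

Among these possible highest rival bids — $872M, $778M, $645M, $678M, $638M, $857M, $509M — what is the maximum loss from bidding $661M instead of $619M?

$872M: same outcome either way → loss $0M.
$778M: same outcome either way → loss $0M.
$645M: truthful gives $0M, deviation gives −$26M → loss $26M.
$678M: same outcome either way → loss $0M.
$638M: truthful gives $0M, deviation gives −$19M → loss $19M.
$857M: same outcome either way → loss $0M.
$509M: same outcome either way → loss $0M.
Maximum loss: $26M.

$26M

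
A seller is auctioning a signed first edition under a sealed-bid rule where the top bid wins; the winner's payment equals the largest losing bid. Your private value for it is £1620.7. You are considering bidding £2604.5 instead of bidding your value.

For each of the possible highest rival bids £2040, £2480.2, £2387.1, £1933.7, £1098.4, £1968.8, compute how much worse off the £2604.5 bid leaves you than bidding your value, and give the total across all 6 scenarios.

£2706.3

The deviation costs you only when the competing bid falls strictly between £1620.7 and £2604.5; elsewhere both bids give the same outcome.
£2040: truthful payoff £0, deviation payoff −£419.3 → loss £419.3.
£2480.2: truthful payoff £0, deviation payoff −£859.5 → loss £859.5.
£2387.1: truthful payoff £0, deviation payoff −£766.4 → loss £766.4.
£1933.7: truthful payoff £0, deviation payoff −£313 → loss £313.
£1098.4: outcomes coincide → loss £0.
£1968.8: truthful payoff £0, deviation payoff −£348.1 → loss £348.1.
Total loss = £419.3 + £859.5 + £766.4 + £313 + £348.1 = £2706.3.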